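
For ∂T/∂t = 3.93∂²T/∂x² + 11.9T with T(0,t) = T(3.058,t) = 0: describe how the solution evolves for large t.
T grows unboundedly. Reaction dominates diffusion (r=11.9 > κπ²/L²≈4.15); solution grows exponentially.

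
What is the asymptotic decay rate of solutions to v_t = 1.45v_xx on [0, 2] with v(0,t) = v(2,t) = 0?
Eigenvalues: λₙ = 1.45n²π²/2².
First three modes:
  n=1: λ₁ = 1.45π²/2² ≈ 3.578
  n=2: λ₂ = 5.8π²/2² ≈ 14.311 (4× faster decay)
  n=3: λ₃ = 13.05π²/2² ≈ 32.2 (9× faster decay)
As t → ∞, higher modes decay exponentially faster. The n=1 mode dominates: v ~ c₁ sin(πx/2) e^{-λ₁t}.
Decay rate: λ₁ = 1.45π²/2² ≈ 3.578.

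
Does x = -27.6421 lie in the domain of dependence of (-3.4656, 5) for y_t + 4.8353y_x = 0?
Yes. The characteristic through (-3.4656, 5) passes through x = -27.6421.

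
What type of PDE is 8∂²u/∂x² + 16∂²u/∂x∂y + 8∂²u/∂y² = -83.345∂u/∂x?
Rewriting in standard form: 8∂²u/∂x² + 16∂²u/∂x∂y + 8∂²u/∂y² + 83.345∂u/∂x = 0. With A = 8, B = 16, C = 8, the discriminant is 0. This is a parabolic PDE.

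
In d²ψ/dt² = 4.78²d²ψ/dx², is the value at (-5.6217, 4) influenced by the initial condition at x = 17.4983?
No. The domain of dependence is [-24.7417, 13.4983], and 17.4983 is outside this interval.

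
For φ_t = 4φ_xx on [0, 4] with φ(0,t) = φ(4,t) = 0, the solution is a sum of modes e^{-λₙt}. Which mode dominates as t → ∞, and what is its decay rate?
Eigenvalues: λₙ = 4n²π²/4².
First three modes:
  n=1: λ₁ = 4π²/4² ≈ 2.467
  n=2: λ₂ = 16π²/4² ≈ 9.87 (4× faster decay)
  n=3: λ₃ = 36π²/4² ≈ 22.207 (9× faster decay)
As t → ∞, higher modes decay exponentially faster. The n=1 mode dominates: φ ~ c₁ sin(πx/4) e^{-λ₁t}.
Decay rate: λ₁ = 4π²/4² ≈ 2.467.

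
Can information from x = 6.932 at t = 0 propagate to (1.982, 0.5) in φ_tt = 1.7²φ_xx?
No. The domain of dependence is [1.132, 2.832], and 6.932 is outside this interval.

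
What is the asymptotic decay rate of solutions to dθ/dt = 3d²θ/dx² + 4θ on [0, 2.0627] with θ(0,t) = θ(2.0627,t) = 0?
Eigenvalues: λₙ = 3n²π²/2.0627² - 4.
First three modes:
  n=1: λ₁ = 3π²/2.0627² - 4 ≈ 2.959
  n=2: λ₂ = 12π²/2.0627² - 4 ≈ 23.836
  n=3: λ₃ = 27π²/2.0627² - 4 ≈ 58.631
Since 3π²/2.0627² ≈ 6.959 > 4, all λₙ > 0.
The n=1 mode decays slowest → dominates as t → ∞.
Asymptotic: θ ~ c₁ sin(πx/2.0627) e^{-λ₁t} with decay rate λ₁ ≈ 2.959.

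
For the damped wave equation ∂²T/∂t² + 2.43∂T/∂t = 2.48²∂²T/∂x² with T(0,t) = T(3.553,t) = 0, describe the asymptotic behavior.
T → 0. Damping (γ=2.43) dissipates energy; oscillations decay exponentially.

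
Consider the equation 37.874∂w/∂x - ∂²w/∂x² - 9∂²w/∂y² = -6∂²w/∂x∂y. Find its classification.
Rewriting in standard form: -∂²w/∂x² + 6∂²w/∂x∂y - 9∂²w/∂y² + 37.874∂w/∂x = 0. Parabolic. (A = -1, B = 6, C = -9 gives B² - 4AC = 0.)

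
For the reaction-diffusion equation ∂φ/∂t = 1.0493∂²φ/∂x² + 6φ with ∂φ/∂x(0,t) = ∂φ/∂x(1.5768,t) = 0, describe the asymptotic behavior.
φ grows unboundedly. With Neumann BCs the constant mode has diffusion eigenvalue 0, so any r > 0 makes it grow like e^(6t); solution grows exponentially.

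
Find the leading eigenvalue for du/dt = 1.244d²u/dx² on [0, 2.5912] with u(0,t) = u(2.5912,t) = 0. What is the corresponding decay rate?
Eigenvalues: λₙ = 1.244n²π²/2.5912².
First three modes:
  n=1: λ₁ = 1.244π²/2.5912² ≈ 1.829
  n=2: λ₂ = 4.976π²/2.5912² ≈ 7.314 (4× faster decay)
  n=3: λ₃ = 11.196π²/2.5912² ≈ 16.457 (9× faster decay)
As t → ∞, higher modes decay exponentially faster. The n=1 mode dominates: u ~ c₁ sin(πx/2.5912) e^{-λ₁t}.
Decay rate: λ₁ = 1.244π²/2.5912² ≈ 1.829.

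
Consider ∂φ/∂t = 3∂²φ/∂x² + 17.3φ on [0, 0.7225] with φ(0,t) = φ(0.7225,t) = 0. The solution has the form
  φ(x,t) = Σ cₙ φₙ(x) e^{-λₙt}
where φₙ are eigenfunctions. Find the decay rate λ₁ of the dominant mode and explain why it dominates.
Eigenvalues: λₙ = 3n²π²/0.7225² - 17.3.
First three modes:
  n=1: λ₁ = 3π²/0.7225² - 17.3 ≈ 39.421
  n=2: λ₂ = 12π²/0.7225² - 17.3 ≈ 209.585
  n=3: λ₃ = 27π²/0.7225² - 17.3 ≈ 493.191
Since 3π²/0.7225² ≈ 56.721 > 17.3, all λₙ > 0.
The n=1 mode decays slowest → dominates as t → ∞.
Asymptotic: φ ~ c₁ sin(πx/0.7225) e^{-λ₁t} with decay rate λ₁ ≈ 39.421.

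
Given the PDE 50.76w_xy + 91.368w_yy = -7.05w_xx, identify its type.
Rewriting in standard form: 7.05w_xx + 50.76w_xy + 91.368w_yy = 0. The second-order coefficients are A = 7.05, B = 50.76, C = 91.368. Since B² - 4AC = 0 = 0, this is a parabolic PDE.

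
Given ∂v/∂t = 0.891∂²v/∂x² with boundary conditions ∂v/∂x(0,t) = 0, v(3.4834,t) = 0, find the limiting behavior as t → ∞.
v → 0. Heat escapes through the Dirichlet boundary.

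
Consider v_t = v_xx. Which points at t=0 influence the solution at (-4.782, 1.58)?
The entire real line. The heat equation has infinite propagation speed: any initial disturbance instantly affects all points (though exponentially small far away).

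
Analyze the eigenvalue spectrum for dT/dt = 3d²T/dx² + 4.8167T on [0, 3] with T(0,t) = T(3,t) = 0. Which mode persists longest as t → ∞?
Eigenvalues: λₙ = 3n²π²/3² - 4.8167.
First three modes:
  n=1: λ₁ = 3π²/3² - 4.8167 ≈ -1.527
  n=2: λ₂ = 12π²/3² - 4.8167 ≈ 8.343
  n=3: λ₃ = 27π²/3² - 4.8167 ≈ 24.792
Since 3π²/3² ≈ 3.29 < 4.8167, λ₁ < 0.
The n=1 mode grows fastest (−λₙ is largest for n=1) → dominates.
Asymptotic: T ~ c₁ sin(πx/3) e^{1.527t} (exponential growth at rate −λ₁ ≈ 1.527).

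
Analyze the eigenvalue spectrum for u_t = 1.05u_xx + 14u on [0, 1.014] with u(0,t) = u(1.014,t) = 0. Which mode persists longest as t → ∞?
Eigenvalues: λₙ = 1.05n²π²/1.014² - 14.
First three modes:
  n=1: λ₁ = 1.05π²/1.014² - 14 ≈ -3.921
  n=2: λ₂ = 4.2π²/1.014² - 14 ≈ 26.316
  n=3: λ₃ = 9.45π²/1.014² - 14 ≈ 76.71
Since 1.05π²/1.014² ≈ 10.079 < 14, λ₁ < 0.
The n=1 mode grows fastest (−λₙ is largest for n=1) → dominates.
Asymptotic: u ~ c₁ sin(πx/1.014) e^{3.921t} (exponential growth at rate −λ₁ ≈ 3.921).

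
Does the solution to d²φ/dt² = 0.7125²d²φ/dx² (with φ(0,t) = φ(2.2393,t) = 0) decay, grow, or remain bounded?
φ oscillates (no decay). Energy is conserved; the solution oscillates indefinitely as standing waves.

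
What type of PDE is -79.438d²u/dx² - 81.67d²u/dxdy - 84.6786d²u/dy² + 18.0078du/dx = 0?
With A = -79.438, B = -81.67, C = -84.6786, the discriminant is -20236.8056072. This is an elliptic PDE.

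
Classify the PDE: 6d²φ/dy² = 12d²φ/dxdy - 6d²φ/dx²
Rewriting in standard form: 6d²φ/dx² - 12d²φ/dxdy + 6d²φ/dy² = 0. A = 6, B = -12, C = 6. Discriminant B² - 4AC = 0. Since 0 = 0, parabolic.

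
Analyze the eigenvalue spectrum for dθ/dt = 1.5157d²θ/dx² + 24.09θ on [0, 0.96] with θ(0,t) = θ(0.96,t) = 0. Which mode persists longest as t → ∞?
Eigenvalues: λₙ = 1.5157n²π²/0.96² - 24.09.
First three modes:
  n=1: λ₁ = 1.5157π²/0.96² - 24.09 ≈ -7.858
  n=2: λ₂ = 6.0628π²/0.96² - 24.09 ≈ 40.838
  n=3: λ₃ = 13.6413π²/0.96² - 24.09 ≈ 121.997
Since 1.5157π²/0.96² ≈ 16.232 < 24.09, λ₁ < 0.
The n=1 mode grows fastest (−λₙ is largest for n=1) → dominates.
Asymptotic: θ ~ c₁ sin(πx/0.96) e^{7.858t} (exponential growth at rate −λ₁ ≈ 7.858).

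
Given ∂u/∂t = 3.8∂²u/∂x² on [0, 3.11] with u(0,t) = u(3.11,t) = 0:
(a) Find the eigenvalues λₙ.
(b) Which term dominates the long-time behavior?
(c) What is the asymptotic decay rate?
Eigenvalues: λₙ = 3.8n²π²/3.11².
First three modes:
  n=1: λ₁ = 3.8π²/3.11² ≈ 3.878
  n=2: λ₂ = 15.2π²/3.11² ≈ 15.51 (4× faster decay)
  n=3: λ₃ = 34.2π²/3.11² ≈ 34.898 (9× faster decay)
As t → ∞, higher modes decay exponentially faster. The n=1 mode dominates: u ~ c₁ sin(πx/3.11) e^{-λ₁t}.
Decay rate: λ₁ = 3.8π²/3.11² ≈ 3.878.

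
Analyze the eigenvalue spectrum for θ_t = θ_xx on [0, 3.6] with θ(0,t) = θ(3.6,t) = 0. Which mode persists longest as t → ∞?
Eigenvalues: λₙ = n²π²/3.6².
First three modes:
  n=1: λ₁ = π²/3.6² ≈ 0.762
  n=2: λ₂ = 4π²/3.6² ≈ 3.046 (4× faster decay)
  n=3: λ₃ = 9π²/3.6² ≈ 6.854 (9× faster decay)
As t → ∞, higher modes decay exponentially faster. The n=1 mode dominates: θ ~ c₁ sin(πx/3.6) e^{-λ₁t}.
Decay rate: λ₁ = π²/3.6² ≈ 0.762.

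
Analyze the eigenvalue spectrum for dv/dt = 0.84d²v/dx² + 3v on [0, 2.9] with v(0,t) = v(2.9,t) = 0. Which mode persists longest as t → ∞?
Eigenvalues: λₙ = 0.84n²π²/2.9² - 3.
First three modes:
  n=1: λ₁ = 0.84π²/2.9² - 3 ≈ -2.014
  n=2: λ₂ = 3.36π²/2.9² - 3 ≈ 0.943
  n=3: λ₃ = 7.56π²/2.9² - 3 ≈ 5.872
Since 0.84π²/2.9² ≈ 0.986 < 3, λ₁ < 0.
The n=1 mode grows fastest (−λₙ is largest for n=1) → dominates.
Asymptotic: v ~ c₁ sin(πx/2.9) e^{2.014t} (exponential growth at rate −λ₁ ≈ 2.014).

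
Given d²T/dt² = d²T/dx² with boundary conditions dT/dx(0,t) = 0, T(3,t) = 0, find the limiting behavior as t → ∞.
T oscillates (no decay). Energy is conserved; the solution oscillates indefinitely as standing waves.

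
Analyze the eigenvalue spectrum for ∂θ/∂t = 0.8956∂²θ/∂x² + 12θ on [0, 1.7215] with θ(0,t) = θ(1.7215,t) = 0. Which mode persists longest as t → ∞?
Eigenvalues: λₙ = 0.8956n²π²/1.7215² - 12.
First three modes:
  n=1: λ₁ = 0.8956π²/1.7215² - 12 ≈ -9.017
  n=2: λ₂ = 3.5824π²/1.7215² - 12 ≈ -0.069
  n=3: λ₃ = 8.0604π²/1.7215² - 12 ≈ 14.844
Since 0.8956π²/1.7215² ≈ 2.983 < 12, λ₁ < 0.
The n=1 mode grows fastest (−λₙ is largest for n=1) → dominates.
Asymptotic: θ ~ c₁ sin(πx/1.7215) e^{9.017t} (exponential growth at rate −λ₁ ≈ 9.017).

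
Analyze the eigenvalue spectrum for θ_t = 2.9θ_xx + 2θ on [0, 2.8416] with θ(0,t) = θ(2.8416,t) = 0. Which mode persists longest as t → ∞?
Eigenvalues: λₙ = 2.9n²π²/2.8416² - 2.
First three modes:
  n=1: λ₁ = 2.9π²/2.8416² - 2 ≈ 1.545
  n=2: λ₂ = 11.6π²/2.8416² - 2 ≈ 12.179
  n=3: λ₃ = 26.1π²/2.8416² - 2 ≈ 29.902
Since 2.9π²/2.8416² ≈ 3.545 > 2, all λₙ > 0.
The n=1 mode decays slowest → dominates as t → ∞.
Asymptotic: θ ~ c₁ sin(πx/2.8416) e^{-λ₁t} with decay rate λ₁ ≈ 1.545.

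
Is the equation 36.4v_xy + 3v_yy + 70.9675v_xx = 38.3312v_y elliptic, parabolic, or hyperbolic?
Rewriting in standard form: 70.9675v_xx + 36.4v_xy + 3v_yy - 38.3312v_y = 0. Computing B² - 4AC with A = 70.9675, B = 36.4, C = 3: discriminant = 473.35 (positive). Answer: hyperbolic.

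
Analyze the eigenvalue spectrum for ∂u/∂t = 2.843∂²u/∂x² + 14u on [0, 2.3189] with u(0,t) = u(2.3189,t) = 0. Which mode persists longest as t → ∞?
Eigenvalues: λₙ = 2.843n²π²/2.3189² - 14.
First three modes:
  n=1: λ₁ = 2.843π²/2.3189² - 14 ≈ -8.782
  n=2: λ₂ = 11.372π²/2.3189² - 14 ≈ 6.872
  n=3: λ₃ = 25.587π²/2.3189² - 14 ≈ 32.963
Since 2.843π²/2.3189² ≈ 5.218 < 14, λ₁ < 0.
The n=1 mode grows fastest (−λₙ is largest for n=1) → dominates.
Asymptotic: u ~ c₁ sin(πx/2.3189) e^{8.782t} (exponential growth at rate −λ₁ ≈ 8.782).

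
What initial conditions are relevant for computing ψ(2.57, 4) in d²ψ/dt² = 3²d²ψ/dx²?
Domain of dependence: [-9.43, 14.57]. Signals travel at speed 3, so data within |x - 2.57| ≤ 3·4 = 12 can reach the point.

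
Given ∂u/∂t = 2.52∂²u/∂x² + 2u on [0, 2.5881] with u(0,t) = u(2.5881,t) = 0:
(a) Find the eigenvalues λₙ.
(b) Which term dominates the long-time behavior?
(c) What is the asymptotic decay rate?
Eigenvalues: λₙ = 2.52n²π²/2.5881² - 2.
First three modes:
  n=1: λ₁ = 2.52π²/2.5881² - 2 ≈ 1.713
  n=2: λ₂ = 10.08π²/2.5881² - 2 ≈ 12.852
  n=3: λ₃ = 22.68π²/2.5881² - 2 ≈ 31.418
Since 2.52π²/2.5881² ≈ 3.713 > 2, all λₙ > 0.
The n=1 mode decays slowest → dominates as t → ∞.
Asymptotic: u ~ c₁ sin(πx/2.5881) e^{-λ₁t} with decay rate λ₁ ≈ 1.713.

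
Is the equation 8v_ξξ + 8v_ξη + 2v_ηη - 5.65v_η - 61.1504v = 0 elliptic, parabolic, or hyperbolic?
Computing B² - 4AC with A = 8, B = 8, C = 2: discriminant = 0 (zero). Answer: parabolic.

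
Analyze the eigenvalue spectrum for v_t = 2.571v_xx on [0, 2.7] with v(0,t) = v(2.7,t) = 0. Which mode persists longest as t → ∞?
Eigenvalues: λₙ = 2.571n²π²/2.7².
First three modes:
  n=1: λ₁ = 2.571π²/2.7² ≈ 3.481
  n=2: λ₂ = 10.284π²/2.7² ≈ 13.923 (4× faster decay)
  n=3: λ₃ = 23.139π²/2.7² ≈ 31.327 (9× faster decay)
As t → ∞, higher modes decay exponentially faster. The n=1 mode dominates: v ~ c₁ sin(πx/2.7) e^{-λ₁t}.
Decay rate: λ₁ = 2.571π²/2.7² ≈ 3.481.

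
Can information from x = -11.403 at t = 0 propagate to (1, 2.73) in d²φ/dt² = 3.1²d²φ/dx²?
No. The domain of dependence is [-7.463, 9.463], and -11.403 is outside this interval.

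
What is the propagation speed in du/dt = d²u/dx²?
Infinite. The heat equation is parabolic, not hyperbolic, so disturbances propagate instantly.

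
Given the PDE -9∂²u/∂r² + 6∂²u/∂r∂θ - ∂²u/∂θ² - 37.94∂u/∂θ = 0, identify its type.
The second-order coefficients are A = -9, B = 6, C = -1. Since B² - 4AC = 0 = 0, this is a parabolic PDE.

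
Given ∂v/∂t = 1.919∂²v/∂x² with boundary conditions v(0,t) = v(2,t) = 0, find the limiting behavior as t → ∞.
v → 0. Heat diffuses out through both boundaries.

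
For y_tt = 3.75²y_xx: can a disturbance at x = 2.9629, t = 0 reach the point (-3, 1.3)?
No. The domain of dependence is [-7.875, 1.875], and 2.9629 is outside this interval.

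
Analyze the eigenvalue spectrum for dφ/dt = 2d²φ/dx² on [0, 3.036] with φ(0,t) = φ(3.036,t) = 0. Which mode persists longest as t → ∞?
Eigenvalues: λₙ = 2n²π²/3.036².
First three modes:
  n=1: λ₁ = 2π²/3.036² ≈ 2.142
  n=2: λ₂ = 8π²/3.036² ≈ 8.566 (4× faster decay)
  n=3: λ₃ = 18π²/3.036² ≈ 19.274 (9× faster decay)
As t → ∞, higher modes decay exponentially faster. The n=1 mode dominates: φ ~ c₁ sin(πx/3.036) e^{-λ₁t}.
Decay rate: λ₁ = 2π²/3.036² ≈ 2.142.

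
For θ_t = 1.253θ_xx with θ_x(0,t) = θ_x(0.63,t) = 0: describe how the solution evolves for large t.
θ → constant (steady state). Heat is conserved (no flux at boundaries); solution approaches the spatial average.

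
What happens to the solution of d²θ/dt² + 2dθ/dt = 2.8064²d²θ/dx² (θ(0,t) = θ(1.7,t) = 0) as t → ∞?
θ → 0. Damping (γ=2) dissipates energy; oscillations decay exponentially.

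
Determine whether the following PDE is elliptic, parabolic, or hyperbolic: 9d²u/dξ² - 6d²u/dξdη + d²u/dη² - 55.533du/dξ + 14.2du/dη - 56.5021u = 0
Coefficients: A = 9, B = -6, C = 1. B² - 4AC = 0, which is zero, so the equation is parabolic.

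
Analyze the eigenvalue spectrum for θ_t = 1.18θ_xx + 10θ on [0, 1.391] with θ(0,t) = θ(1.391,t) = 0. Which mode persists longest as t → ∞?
Eigenvalues: λₙ = 1.18n²π²/1.391² - 10.
First three modes:
  n=1: λ₁ = 1.18π²/1.391² - 10 ≈ -3.981
  n=2: λ₂ = 4.72π²/1.391² - 10 ≈ 14.076
  n=3: λ₃ = 10.62π²/1.391² - 10 ≈ 44.171
Since 1.18π²/1.391² ≈ 6.019 < 10, λ₁ < 0.
The n=1 mode grows fastest (−λₙ is largest for n=1) → dominates.
Asymptotic: θ ~ c₁ sin(πx/1.391) e^{3.981t} (exponential growth at rate −λ₁ ≈ 3.981).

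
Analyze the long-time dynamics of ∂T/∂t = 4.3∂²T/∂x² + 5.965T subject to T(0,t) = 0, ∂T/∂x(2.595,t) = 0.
Long-time behavior: T grows unboundedly. Reaction dominates diffusion (r=5.965 > κπ²/(4L²)≈1.58); solution grows exponentially.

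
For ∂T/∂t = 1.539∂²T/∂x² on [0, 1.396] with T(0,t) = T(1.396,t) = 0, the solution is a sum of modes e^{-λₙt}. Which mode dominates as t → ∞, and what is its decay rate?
Eigenvalues: λₙ = 1.539n²π²/1.396².
First three modes:
  n=1: λ₁ = 1.539π²/1.396² ≈ 7.794
  n=2: λ₂ = 6.156π²/1.396² ≈ 31.177 (4× faster decay)
  n=3: λ₃ = 13.851π²/1.396² ≈ 70.147 (9× faster decay)
As t → ∞, higher modes decay exponentially faster. The n=1 mode dominates: T ~ c₁ sin(πx/1.396) e^{-λ₁t}.
Decay rate: λ₁ = 1.539π²/1.396² ≈ 7.794.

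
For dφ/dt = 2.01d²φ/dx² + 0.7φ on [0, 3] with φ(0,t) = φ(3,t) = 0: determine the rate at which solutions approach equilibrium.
Eigenvalues: λₙ = 2.01n²π²/3² - 0.7.
First three modes:
  n=1: λ₁ = 2.01π²/3² - 0.7 ≈ 1.504
  n=2: λ₂ = 8.04π²/3² - 0.7 ≈ 8.117
  n=3: λ₃ = 18.09π²/3² - 0.7 ≈ 19.138
Since 2.01π²/3² ≈ 2.204 > 0.7, all λₙ > 0.
The n=1 mode decays slowest → dominates as t → ∞.
Asymptotic: φ ~ c₁ sin(πx/3) e^{-λ₁t} with decay rate λ₁ ≈ 1.504.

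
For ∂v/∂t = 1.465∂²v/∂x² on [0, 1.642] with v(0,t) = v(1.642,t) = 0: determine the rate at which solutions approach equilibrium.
Eigenvalues: λₙ = 1.465n²π²/1.642².
First three modes:
  n=1: λ₁ = 1.465π²/1.642² ≈ 5.363
  n=2: λ₂ = 5.86π²/1.642² ≈ 21.451 (4× faster decay)
  n=3: λ₃ = 13.185π²/1.642² ≈ 48.265 (9× faster decay)
As t → ∞, higher modes decay exponentially faster. The n=1 mode dominates: v ~ c₁ sin(πx/1.642) e^{-λ₁t}.
Decay rate: λ₁ = 1.465π²/1.642² ≈ 5.363.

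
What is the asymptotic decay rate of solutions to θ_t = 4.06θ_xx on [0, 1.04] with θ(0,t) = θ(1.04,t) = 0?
Eigenvalues: λₙ = 4.06n²π²/1.04².
First three modes:
  n=1: λ₁ = 4.06π²/1.04² ≈ 37.048
  n=2: λ₂ = 16.24π²/1.04² ≈ 148.19 (4× faster decay)
  n=3: λ₃ = 36.54π²/1.04² ≈ 333.428 (9× faster decay)
As t → ∞, higher modes decay exponentially faster. The n=1 mode dominates: θ ~ c₁ sin(πx/1.04) e^{-λ₁t}.
Decay rate: λ₁ = 4.06π²/1.04² ≈ 37.048.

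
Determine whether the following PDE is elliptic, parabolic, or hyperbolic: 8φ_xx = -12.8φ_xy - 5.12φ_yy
Rewriting in standard form: 8φ_xx + 12.8φ_xy + 5.12φ_yy = 0. Coefficients: A = 8, B = 12.8, C = 5.12. B² - 4AC = 0, which is zero, so the equation is parabolic.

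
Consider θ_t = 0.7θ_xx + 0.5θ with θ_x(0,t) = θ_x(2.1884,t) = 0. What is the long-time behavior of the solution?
As t → ∞, θ grows unboundedly. With Neumann BCs the constant mode has diffusion eigenvalue 0, so any r > 0 makes it grow like e^(0.5t); solution grows exponentially.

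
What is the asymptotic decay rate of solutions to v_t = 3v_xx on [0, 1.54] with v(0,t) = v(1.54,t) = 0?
Eigenvalues: λₙ = 3n²π²/1.54².
First three modes:
  n=1: λ₁ = 3π²/1.54² ≈ 12.485
  n=2: λ₂ = 12π²/1.54² ≈ 49.939 (4× faster decay)
  n=3: λ₃ = 27π²/1.54² ≈ 112.363 (9× faster decay)
As t → ∞, higher modes decay exponentially faster. The n=1 mode dominates: v ~ c₁ sin(πx/1.54) e^{-λ₁t}.
Decay rate: λ₁ = 3π²/1.54² ≈ 12.485.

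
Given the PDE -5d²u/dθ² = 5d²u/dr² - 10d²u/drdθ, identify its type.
Rewriting in standard form: -5d²u/dr² + 10d²u/drdθ - 5d²u/dθ² = 0. The second-order coefficients are A = -5, B = 10, C = -5. Since B² - 4AC = 0 = 0, this is a parabolic PDE.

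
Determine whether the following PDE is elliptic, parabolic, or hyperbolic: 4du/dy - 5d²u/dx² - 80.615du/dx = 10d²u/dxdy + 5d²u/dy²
Rewriting in standard form: -5d²u/dx² - 10d²u/dxdy - 5d²u/dy² - 80.615du/dx + 4du/dy = 0. Coefficients: A = -5, B = -10, C = -5. B² - 4AC = 0, which is zero, so the equation is parabolic.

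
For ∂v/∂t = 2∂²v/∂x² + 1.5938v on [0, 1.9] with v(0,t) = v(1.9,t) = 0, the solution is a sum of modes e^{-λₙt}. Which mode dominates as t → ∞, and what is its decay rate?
Eigenvalues: λₙ = 2n²π²/1.9² - 1.5938.
First three modes:
  n=1: λ₁ = 2π²/1.9² - 1.5938 ≈ 3.874
  n=2: λ₂ = 8π²/1.9² - 1.5938 ≈ 20.278
  n=3: λ₃ = 18π²/1.9² - 1.5938 ≈ 47.618
Since 2π²/1.9² ≈ 5.468 > 1.5938, all λₙ > 0.
The n=1 mode decays slowest → dominates as t → ∞.
Asymptotic: v ~ c₁ sin(πx/1.9) e^{-λ₁t} with decay rate λ₁ ≈ 3.874.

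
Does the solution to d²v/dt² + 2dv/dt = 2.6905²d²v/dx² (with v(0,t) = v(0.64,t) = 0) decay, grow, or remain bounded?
v → 0. Damping (γ=2) dissipates energy; oscillations decay exponentially.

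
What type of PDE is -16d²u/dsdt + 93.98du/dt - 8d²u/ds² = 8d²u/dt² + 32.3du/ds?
Rewriting in standard form: -8d²u/ds² - 16d²u/dsdt - 8d²u/dt² - 32.3du/ds + 93.98du/dt = 0. With A = -8, B = -16, C = -8, the discriminant is 0. This is a parabolic PDE.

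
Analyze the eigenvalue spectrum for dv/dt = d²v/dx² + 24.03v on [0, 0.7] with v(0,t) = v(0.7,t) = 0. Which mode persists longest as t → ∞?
Eigenvalues: λₙ = n²π²/0.7² - 24.03.
First three modes:
  n=1: λ₁ = π²/0.7² - 24.03 ≈ -3.888
  n=2: λ₂ = 4π²/0.7² - 24.03 ≈ 56.538
  n=3: λ₃ = 9π²/0.7² - 24.03 ≈ 157.248
Since π²/0.7² ≈ 20.142 < 24.03, λ₁ < 0.
The n=1 mode grows fastest (−λₙ is largest for n=1) → dominates.
Asymptotic: v ~ c₁ sin(πx/0.7) e^{3.888t} (exponential growth at rate −λ₁ ≈ 3.888).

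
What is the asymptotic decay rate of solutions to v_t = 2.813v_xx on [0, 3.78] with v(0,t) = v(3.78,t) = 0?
Eigenvalues: λₙ = 2.813n²π²/3.78².
First three modes:
  n=1: λ₁ = 2.813π²/3.78² ≈ 1.943
  n=2: λ₂ = 11.252π²/3.78² ≈ 7.772 (4× faster decay)
  n=3: λ₃ = 25.317π²/3.78² ≈ 17.488 (9× faster decay)
As t → ∞, higher modes decay exponentially faster. The n=1 mode dominates: v ~ c₁ sin(πx/3.78) e^{-λ₁t}.
Decay rate: λ₁ = 2.813π²/3.78² ≈ 1.943.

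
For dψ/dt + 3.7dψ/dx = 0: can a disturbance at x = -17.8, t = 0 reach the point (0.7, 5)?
Yes. The characteristic through (0.7, 5) passes through x = -17.8.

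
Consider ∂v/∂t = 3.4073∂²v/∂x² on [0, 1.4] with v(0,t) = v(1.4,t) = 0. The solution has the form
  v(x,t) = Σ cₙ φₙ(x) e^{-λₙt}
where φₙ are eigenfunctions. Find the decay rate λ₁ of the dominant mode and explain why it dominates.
Eigenvalues: λₙ = 3.4073n²π²/1.4².
First three modes:
  n=1: λ₁ = 3.4073π²/1.4² ≈ 17.158
  n=2: λ₂ = 13.6292π²/1.4² ≈ 68.63 (4× faster decay)
  n=3: λ₃ = 30.6657π²/1.4² ≈ 154.418 (9× faster decay)
As t → ∞, higher modes decay exponentially faster. The n=1 mode dominates: v ~ c₁ sin(πx/1.4) e^{-λ₁t}.
Decay rate: λ₁ = 3.4073π²/1.4² ≈ 17.158.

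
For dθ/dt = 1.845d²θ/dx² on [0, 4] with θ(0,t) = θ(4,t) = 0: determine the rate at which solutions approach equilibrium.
Eigenvalues: λₙ = 1.845n²π²/4².
First three modes:
  n=1: λ₁ = 1.845π²/4² ≈ 1.138
  n=2: λ₂ = 7.38π²/4² ≈ 4.552 (4× faster decay)
  n=3: λ₃ = 16.605π²/4² ≈ 10.243 (9× faster decay)
As t → ∞, higher modes decay exponentially faster. The n=1 mode dominates: θ ~ c₁ sin(πx/4) e^{-λ₁t}.
Decay rate: λ₁ = 1.845π²/4² ≈ 1.138.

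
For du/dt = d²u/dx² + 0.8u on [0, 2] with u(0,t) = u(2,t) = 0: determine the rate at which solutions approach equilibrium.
Eigenvalues: λₙ = n²π²/2² - 0.8.
First three modes:
  n=1: λ₁ = π²/2² - 0.8 ≈ 1.667
  n=2: λ₂ = 4π²/2² - 0.8 ≈ 9.07
  n=3: λ₃ = 9π²/2² - 0.8 ≈ 21.407
Since π²/2² ≈ 2.467 > 0.8, all λₙ > 0.
The n=1 mode decays slowest → dominates as t → ∞.
Asymptotic: u ~ c₁ sin(πx/2) e^{-λ₁t} with decay rate λ₁ ≈ 1.667.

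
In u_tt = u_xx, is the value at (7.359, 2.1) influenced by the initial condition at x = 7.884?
Yes. The domain of dependence is [5.259, 9.459], and 7.884 ∈ [5.259, 9.459].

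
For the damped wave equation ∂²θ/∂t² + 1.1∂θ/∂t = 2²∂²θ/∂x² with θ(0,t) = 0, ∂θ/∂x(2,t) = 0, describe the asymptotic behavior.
θ → 0. Damping (γ=1.1) dissipates energy; oscillations decay exponentially.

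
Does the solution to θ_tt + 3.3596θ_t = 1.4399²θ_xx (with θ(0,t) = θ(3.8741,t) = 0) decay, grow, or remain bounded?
θ → 0. Damping (γ=3.3596) dissipates energy; oscillations decay exponentially.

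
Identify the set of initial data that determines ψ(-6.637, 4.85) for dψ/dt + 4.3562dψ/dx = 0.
A single point: x = -27.76457. The characteristic through (-6.637, 4.85) is x - 4.3562t = const, so x = -6.637 - 4.3562·4.85 = -27.76457.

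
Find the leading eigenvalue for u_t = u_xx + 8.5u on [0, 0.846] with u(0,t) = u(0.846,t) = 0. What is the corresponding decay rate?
Eigenvalues: λₙ = n²π²/0.846² - 8.5.
First three modes:
  n=1: λ₁ = π²/0.846² - 8.5 ≈ 5.29
  n=2: λ₂ = 4π²/0.846² - 8.5 ≈ 46.659
  n=3: λ₃ = 9π²/0.846² - 8.5 ≈ 115.609
Since π²/0.846² ≈ 13.79 > 8.5, all λₙ > 0.
The n=1 mode decays slowest → dominates as t → ∞.
Asymptotic: u ~ c₁ sin(πx/0.846) e^{-λ₁t} with decay rate λ₁ ≈ 5.29.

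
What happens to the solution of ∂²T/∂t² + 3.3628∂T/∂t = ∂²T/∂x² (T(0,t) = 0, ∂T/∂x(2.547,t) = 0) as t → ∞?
T → 0. Damping (γ=3.3628) dissipates energy; oscillations decay exponentially.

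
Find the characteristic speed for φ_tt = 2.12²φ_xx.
Speed = 2.12. Information travels along characteristics x = x₀ ± 2.12t.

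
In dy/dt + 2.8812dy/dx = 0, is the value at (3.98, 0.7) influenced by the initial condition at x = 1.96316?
Yes. The characteristic through (3.98, 0.7) passes through x = 1.96316.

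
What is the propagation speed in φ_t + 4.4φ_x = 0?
Speed = 4.4. Information travels along x - 4.4t = const (rightward).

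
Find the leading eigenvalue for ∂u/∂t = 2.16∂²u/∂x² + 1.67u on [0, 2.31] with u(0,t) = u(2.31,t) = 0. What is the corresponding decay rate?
Eigenvalues: λₙ = 2.16n²π²/2.31² - 1.67.
First three modes:
  n=1: λ₁ = 2.16π²/2.31² - 1.67 ≈ 2.325
  n=2: λ₂ = 8.64π²/2.31² - 1.67 ≈ 14.31
  n=3: λ₃ = 19.44π²/2.31² - 1.67 ≈ 34.286
Since 2.16π²/2.31² ≈ 3.995 > 1.67, all λₙ > 0.
The n=1 mode decays slowest → dominates as t → ∞.
Asymptotic: u ~ c₁ sin(πx/2.31) e^{-λ₁t} with decay rate λ₁ ≈ 2.325.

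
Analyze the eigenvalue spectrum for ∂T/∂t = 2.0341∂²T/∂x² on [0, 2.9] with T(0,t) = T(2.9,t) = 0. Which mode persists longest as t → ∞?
Eigenvalues: λₙ = 2.0341n²π²/2.9².
First three modes:
  n=1: λ₁ = 2.0341π²/2.9² ≈ 2.387
  n=2: λ₂ = 8.1364π²/2.9² ≈ 9.549 (4× faster decay)
  n=3: λ₃ = 18.3069π²/2.9² ≈ 21.484 (9× faster decay)
As t → ∞, higher modes decay exponentially faster. The n=1 mode dominates: T ~ c₁ sin(πx/2.9) e^{-λ₁t}.
Decay rate: λ₁ = 2.0341π²/2.9² ≈ 2.387.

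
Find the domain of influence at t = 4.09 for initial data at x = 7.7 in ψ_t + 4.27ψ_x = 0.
At x = 25.1643. The characteristic carries data from (7.7, 0) to (25.1643, 4.09).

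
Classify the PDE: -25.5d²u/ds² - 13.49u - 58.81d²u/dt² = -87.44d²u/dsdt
Rewriting in standard form: -25.5d²u/ds² + 87.44d²u/dsdt - 58.81d²u/dt² - 13.49u = 0. A = -25.5, B = 87.44, C = -58.81. Discriminant B² - 4AC = 1647.1336. Since 1647.1336 > 0, hyperbolic.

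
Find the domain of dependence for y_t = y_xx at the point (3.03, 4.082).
The entire real line. The heat equation has infinite propagation speed: any initial disturbance instantly affects all points (though exponentially small far away).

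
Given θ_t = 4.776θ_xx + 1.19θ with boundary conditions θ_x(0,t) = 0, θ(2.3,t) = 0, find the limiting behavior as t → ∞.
θ → 0. Diffusion dominates reaction (r=1.19 < κπ²/(4L²)≈2.23); solution decays.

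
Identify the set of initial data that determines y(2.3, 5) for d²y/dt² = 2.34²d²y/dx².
Domain of dependence: [-9.4, 14]. Signals travel at speed 2.34, so data within |x - 2.3| ≤ 2.34·5 = 11.7 can reach the point.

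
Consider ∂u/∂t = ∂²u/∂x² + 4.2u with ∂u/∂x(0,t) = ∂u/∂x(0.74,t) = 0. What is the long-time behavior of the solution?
As t → ∞, u grows unboundedly. With Neumann BCs the constant mode has diffusion eigenvalue 0, so any r > 0 makes it grow like e^(4.2t); solution grows exponentially.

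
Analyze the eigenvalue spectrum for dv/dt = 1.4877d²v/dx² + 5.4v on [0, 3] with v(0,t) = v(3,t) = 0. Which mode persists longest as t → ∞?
Eigenvalues: λₙ = 1.4877n²π²/3² - 5.4.
First three modes:
  n=1: λ₁ = 1.4877π²/3² - 5.4 ≈ -3.769
  n=2: λ₂ = 5.9508π²/3² - 5.4 ≈ 1.126
  n=3: λ₃ = 13.3893π²/3² - 5.4 ≈ 9.283
Since 1.4877π²/3² ≈ 1.631 < 5.4, λ₁ < 0.
The n=1 mode grows fastest (−λₙ is largest for n=1) → dominates.
Asymptotic: v ~ c₁ sin(πx/3) e^{3.769t} (exponential growth at rate −λ₁ ≈ 3.769).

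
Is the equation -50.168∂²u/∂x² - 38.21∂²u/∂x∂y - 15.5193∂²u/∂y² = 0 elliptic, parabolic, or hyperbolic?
Computing B² - 4AC with A = -50.168, B = -38.21, C = -15.5193: discriminant = -1654.2848696 (negative). Answer: elliptic.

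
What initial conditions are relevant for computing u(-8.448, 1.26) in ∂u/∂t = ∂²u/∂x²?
The entire real line. The heat equation has infinite propagation speed: any initial disturbance instantly affects all points (though exponentially small far away).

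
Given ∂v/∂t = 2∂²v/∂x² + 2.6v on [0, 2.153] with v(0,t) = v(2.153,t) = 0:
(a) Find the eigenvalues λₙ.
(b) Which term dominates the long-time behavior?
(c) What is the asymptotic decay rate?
Eigenvalues: λₙ = 2n²π²/2.153² - 2.6.
First three modes:
  n=1: λ₁ = 2π²/2.153² - 2.6 ≈ 1.658
  n=2: λ₂ = 8π²/2.153² - 2.6 ≈ 14.433
  n=3: λ₃ = 18π²/2.153² - 2.6 ≈ 35.725
Since 2π²/2.153² ≈ 4.258 > 2.6, all λₙ > 0.
The n=1 mode decays slowest → dominates as t → ∞.
Asymptotic: v ~ c₁ sin(πx/2.153) e^{-λ₁t} with decay rate λ₁ ≈ 1.658.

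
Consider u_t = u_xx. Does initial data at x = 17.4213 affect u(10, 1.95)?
Yes, for any finite x. The heat equation has infinite propagation speed, so all initial data affects all points at any t > 0.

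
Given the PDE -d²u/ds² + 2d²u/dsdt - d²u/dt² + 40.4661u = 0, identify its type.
The second-order coefficients are A = -1, B = 2, C = -1. Since B² - 4AC = 0 = 0, this is a parabolic PDE.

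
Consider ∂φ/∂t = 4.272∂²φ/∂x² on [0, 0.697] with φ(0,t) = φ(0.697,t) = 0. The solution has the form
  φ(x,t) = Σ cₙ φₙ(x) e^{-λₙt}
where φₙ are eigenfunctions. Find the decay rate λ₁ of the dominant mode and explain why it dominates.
Eigenvalues: λₙ = 4.272n²π²/0.697².
First three modes:
  n=1: λ₁ = 4.272π²/0.697² ≈ 86.789
  n=2: λ₂ = 17.088π²/0.697² ≈ 347.157 (4× faster decay)
  n=3: λ₃ = 38.448π²/0.697² ≈ 781.102 (9× faster decay)
As t → ∞, higher modes decay exponentially faster. The n=1 mode dominates: φ ~ c₁ sin(πx/0.697) e^{-λ₁t}.
Decay rate: λ₁ = 4.272π²/0.697² ≈ 86.789.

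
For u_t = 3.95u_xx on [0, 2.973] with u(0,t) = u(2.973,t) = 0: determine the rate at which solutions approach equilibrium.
Eigenvalues: λₙ = 3.95n²π²/2.973².
First three modes:
  n=1: λ₁ = 3.95π²/2.973² ≈ 4.411
  n=2: λ₂ = 15.8π²/2.973² ≈ 17.643 (4× faster decay)
  n=3: λ₃ = 35.55π²/2.973² ≈ 39.696 (9× faster decay)
As t → ∞, higher modes decay exponentially faster. The n=1 mode dominates: u ~ c₁ sin(πx/2.973) e^{-λ₁t}.
Decay rate: λ₁ = 3.95π²/2.973² ≈ 4.411.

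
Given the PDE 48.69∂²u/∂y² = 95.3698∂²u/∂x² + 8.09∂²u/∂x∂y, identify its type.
Rewriting in standard form: -95.3698∂²u/∂x² - 8.09∂²u/∂x∂y + 48.69∂²u/∂y² = 0. The second-order coefficients are A = -95.3698, B = -8.09, C = 48.69. Since B² - 4AC = 18639.670348 > 0, this is a hyperbolic PDE.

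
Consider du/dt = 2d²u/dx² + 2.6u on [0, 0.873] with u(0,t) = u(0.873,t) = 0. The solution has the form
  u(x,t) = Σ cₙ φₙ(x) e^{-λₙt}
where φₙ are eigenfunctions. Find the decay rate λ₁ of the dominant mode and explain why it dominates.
Eigenvalues: λₙ = 2n²π²/0.873² - 2.6.
First three modes:
  n=1: λ₁ = 2π²/0.873² - 2.6 ≈ 23.3
  n=2: λ₂ = 8π²/0.873² - 2.6 ≈ 101
  n=3: λ₃ = 18π²/0.873² - 2.6 ≈ 230.501
Since 2π²/0.873² ≈ 25.9 > 2.6, all λₙ > 0.
The n=1 mode decays slowest → dominates as t → ∞.
Asymptotic: u ~ c₁ sin(πx/0.873) e^{-λ₁t} with decay rate λ₁ ≈ 23.3.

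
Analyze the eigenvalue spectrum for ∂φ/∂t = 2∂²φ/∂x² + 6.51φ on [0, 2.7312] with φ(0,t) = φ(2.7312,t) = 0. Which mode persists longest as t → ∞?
Eigenvalues: λₙ = 2n²π²/2.7312² - 6.51.
First three modes:
  n=1: λ₁ = 2π²/2.7312² - 6.51 ≈ -3.864
  n=2: λ₂ = 8π²/2.7312² - 6.51 ≈ 4.075
  n=3: λ₃ = 18π²/2.7312² - 6.51 ≈ 17.306
Since 2π²/2.7312² ≈ 2.646 < 6.51, λ₁ < 0.
The n=1 mode grows fastest (−λₙ is largest for n=1) → dominates.
Asymptotic: φ ~ c₁ sin(πx/2.7312) e^{3.864t} (exponential growth at rate −λ₁ ≈ 3.864).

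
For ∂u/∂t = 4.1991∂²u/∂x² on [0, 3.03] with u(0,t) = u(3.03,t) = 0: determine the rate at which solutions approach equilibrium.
Eigenvalues: λₙ = 4.1991n²π²/3.03².
First three modes:
  n=1: λ₁ = 4.1991π²/3.03² ≈ 4.514
  n=2: λ₂ = 16.7964π²/3.03² ≈ 18.056 (4× faster decay)
  n=3: λ₃ = 37.7919π²/3.03² ≈ 40.627 (9× faster decay)
As t → ∞, higher modes decay exponentially faster. The n=1 mode dominates: u ~ c₁ sin(πx/3.03) e^{-λ₁t}.
Decay rate: λ₁ = 4.1991π²/3.03² ≈ 4.514.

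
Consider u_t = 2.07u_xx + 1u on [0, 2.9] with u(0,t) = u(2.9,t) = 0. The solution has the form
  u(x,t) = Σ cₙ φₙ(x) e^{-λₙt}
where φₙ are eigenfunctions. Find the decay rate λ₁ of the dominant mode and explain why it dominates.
Eigenvalues: λₙ = 2.07n²π²/2.9² - 1.
First three modes:
  n=1: λ₁ = 2.07π²/2.9² - 1 ≈ 1.429
  n=2: λ₂ = 8.28π²/2.9² - 1 ≈ 8.717
  n=3: λ₃ = 18.63π²/2.9² - 1 ≈ 20.863
Since 2.07π²/2.9² ≈ 2.429 > 1, all λₙ > 0.
The n=1 mode decays slowest → dominates as t → ∞.
Asymptotic: u ~ c₁ sin(πx/2.9) e^{-λ₁t} with decay rate λ₁ ≈ 1.429.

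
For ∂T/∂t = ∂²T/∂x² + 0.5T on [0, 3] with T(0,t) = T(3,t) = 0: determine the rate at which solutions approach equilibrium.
Eigenvalues: λₙ = n²π²/3² - 0.5.
First three modes:
  n=1: λ₁ = π²/3² - 0.5 ≈ 0.597
  n=2: λ₂ = 4π²/3² - 0.5 ≈ 3.886
  n=3: λ₃ = 9π²/3² - 0.5 ≈ 9.37
Since π²/3² ≈ 1.097 > 0.5, all λₙ > 0.
The n=1 mode decays slowest → dominates as t → ∞.
Asymptotic: T ~ c₁ sin(πx/3) e^{-λ₁t} with decay rate λ₁ ≈ 0.597.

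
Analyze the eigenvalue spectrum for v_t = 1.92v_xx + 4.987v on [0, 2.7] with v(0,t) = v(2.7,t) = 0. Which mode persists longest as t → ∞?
Eigenvalues: λₙ = 1.92n²π²/2.7² - 4.987.
First three modes:
  n=1: λ₁ = 1.92π²/2.7² - 4.987 ≈ -2.388
  n=2: λ₂ = 7.68π²/2.7² - 4.987 ≈ 5.411
  n=3: λ₃ = 17.28π²/2.7² - 4.987 ≈ 18.408
Since 1.92π²/2.7² ≈ 2.599 < 4.987, λ₁ < 0.
The n=1 mode grows fastest (−λₙ is largest for n=1) → dominates.
Asymptotic: v ~ c₁ sin(πx/2.7) e^{2.388t} (exponential growth at rate −λ₁ ≈ 2.388).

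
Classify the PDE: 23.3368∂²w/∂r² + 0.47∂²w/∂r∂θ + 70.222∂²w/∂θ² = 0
A = 23.3368, B = 0.47, C = 70.222. Discriminant B² - 4AC = -6554.8061784. Since -6554.8061784 < 0, elliptic.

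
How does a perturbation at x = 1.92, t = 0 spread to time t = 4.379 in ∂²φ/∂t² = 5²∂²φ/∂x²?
Domain of influence: [-19.975, 23.815]. Data at x = 1.92 spreads outward at speed 5.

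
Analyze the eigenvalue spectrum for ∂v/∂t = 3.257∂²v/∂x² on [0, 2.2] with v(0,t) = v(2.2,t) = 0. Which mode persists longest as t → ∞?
Eigenvalues: λₙ = 3.257n²π²/2.2².
First three modes:
  n=1: λ₁ = 3.257π²/2.2² ≈ 6.642
  n=2: λ₂ = 13.028π²/2.2² ≈ 26.566 (4× faster decay)
  n=3: λ₃ = 29.313π²/2.2² ≈ 59.774 (9× faster decay)
As t → ∞, higher modes decay exponentially faster. The n=1 mode dominates: v ~ c₁ sin(πx/2.2) e^{-λ₁t}.
Decay rate: λ₁ = 3.257π²/2.2² ≈ 6.642.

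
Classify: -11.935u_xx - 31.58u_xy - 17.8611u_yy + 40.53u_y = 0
Hyperbolic (discriminant = 144.607486).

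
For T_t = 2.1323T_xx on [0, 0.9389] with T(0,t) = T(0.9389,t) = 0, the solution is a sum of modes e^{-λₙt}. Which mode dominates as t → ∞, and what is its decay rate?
Eigenvalues: λₙ = 2.1323n²π²/0.9389².
First three modes:
  n=1: λ₁ = 2.1323π²/0.9389² ≈ 23.873
  n=2: λ₂ = 8.5292π²/0.9389² ≈ 95.493 (4× faster decay)
  n=3: λ₃ = 19.1907π²/0.9389² ≈ 214.858 (9× faster decay)
As t → ∞, higher modes decay exponentially faster. The n=1 mode dominates: T ~ c₁ sin(πx/0.9389) e^{-λ₁t}.
Decay rate: λ₁ = 2.1323π²/0.9389² ≈ 23.873.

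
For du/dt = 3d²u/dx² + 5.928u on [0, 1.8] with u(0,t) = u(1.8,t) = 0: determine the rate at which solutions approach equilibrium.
Eigenvalues: λₙ = 3n²π²/1.8² - 5.928.
First three modes:
  n=1: λ₁ = 3π²/1.8² - 5.928 ≈ 3.211
  n=2: λ₂ = 12π²/1.8² - 5.928 ≈ 30.626
  n=3: λ₃ = 27π²/1.8² - 5.928 ≈ 76.319
Since 3π²/1.8² ≈ 9.139 > 5.928, all λₙ > 0.
The n=1 mode decays slowest → dominates as t → ∞.
Asymptotic: u ~ c₁ sin(πx/1.8) e^{-λ₁t} with decay rate λ₁ ≈ 3.211.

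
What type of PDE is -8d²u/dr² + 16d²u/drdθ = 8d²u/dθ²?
Rewriting in standard form: -8d²u/dr² + 16d²u/drdθ - 8d²u/dθ² = 0. With A = -8, B = 16, C = -8, the discriminant is 0. This is a parabolic PDE.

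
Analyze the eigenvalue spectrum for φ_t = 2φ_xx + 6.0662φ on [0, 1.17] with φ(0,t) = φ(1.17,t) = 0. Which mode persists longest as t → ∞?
Eigenvalues: λₙ = 2n²π²/1.17² - 6.0662.
First three modes:
  n=1: λ₁ = 2π²/1.17² - 6.0662 ≈ 8.354
  n=2: λ₂ = 8π²/1.17² - 6.0662 ≈ 51.613
  n=3: λ₃ = 18π²/1.17² - 6.0662 ≈ 123.712
Since 2π²/1.17² ≈ 14.42 > 6.0662, all λₙ > 0.
The n=1 mode decays slowest → dominates as t → ∞.
Asymptotic: φ ~ c₁ sin(πx/1.17) e^{-λ₁t} with decay rate λ₁ ≈ 8.354.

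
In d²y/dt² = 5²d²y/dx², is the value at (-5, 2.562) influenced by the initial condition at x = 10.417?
No. The domain of dependence is [-17.81, 7.81], and 10.417 is outside this interval.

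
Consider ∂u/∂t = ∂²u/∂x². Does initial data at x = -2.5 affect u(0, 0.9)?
Yes, for any finite x. The heat equation has infinite propagation speed, so all initial data affects all points at any t > 0.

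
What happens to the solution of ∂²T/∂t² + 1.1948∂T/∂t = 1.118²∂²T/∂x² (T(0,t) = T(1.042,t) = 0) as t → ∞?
T → 0. Damping (γ=1.1948) dissipates energy; oscillations decay exponentially.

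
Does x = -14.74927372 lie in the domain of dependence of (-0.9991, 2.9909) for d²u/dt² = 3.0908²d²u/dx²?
No. The domain of dependence is [-10.24337372, 8.24517372], and -14.74927372 is outside this interval.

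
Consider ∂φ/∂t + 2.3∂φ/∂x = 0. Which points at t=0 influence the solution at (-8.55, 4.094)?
A single point: x = -17.9662. The characteristic through (-8.55, 4.094) is x - 2.3t = const, so x = -8.55 - 2.3·4.094 = -17.9662.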